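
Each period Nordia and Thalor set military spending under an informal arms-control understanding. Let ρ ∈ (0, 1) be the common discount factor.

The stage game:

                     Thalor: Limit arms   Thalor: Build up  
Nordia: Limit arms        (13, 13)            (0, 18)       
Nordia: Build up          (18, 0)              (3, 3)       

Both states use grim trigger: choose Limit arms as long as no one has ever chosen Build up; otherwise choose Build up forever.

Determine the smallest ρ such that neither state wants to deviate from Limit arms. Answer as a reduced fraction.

1/3

13/(1−ρ) ≥ 18 + 3ρ/(1−ρ)
13 ≥ 18 − 15ρ
ρ ≥ 5/15 = 1/3.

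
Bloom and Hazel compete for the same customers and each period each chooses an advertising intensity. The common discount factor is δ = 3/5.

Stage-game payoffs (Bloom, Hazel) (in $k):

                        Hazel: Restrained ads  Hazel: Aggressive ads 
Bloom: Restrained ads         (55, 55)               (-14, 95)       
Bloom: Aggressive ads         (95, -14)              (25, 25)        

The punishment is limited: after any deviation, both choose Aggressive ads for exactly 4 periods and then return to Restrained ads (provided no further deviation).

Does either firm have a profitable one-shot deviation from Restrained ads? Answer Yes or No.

Yes

Comparing payoff streams over the 5 periods until play realigns: cooperate → 55(1+δ+…+δ^4); deviate → 95 + 25(δ+…+δ^4).
Cooperation is sustained iff (55−25)(δ+…+δ^4) ≥ 95−55.
δ+…+δ^4 = 3/5·(1−(3/5)^4)/(1−3/5) = 1.3056, and (95−55)/(55−25) = 1.3333.
1.3056 < 1.3333, so cooperation is not sustainable.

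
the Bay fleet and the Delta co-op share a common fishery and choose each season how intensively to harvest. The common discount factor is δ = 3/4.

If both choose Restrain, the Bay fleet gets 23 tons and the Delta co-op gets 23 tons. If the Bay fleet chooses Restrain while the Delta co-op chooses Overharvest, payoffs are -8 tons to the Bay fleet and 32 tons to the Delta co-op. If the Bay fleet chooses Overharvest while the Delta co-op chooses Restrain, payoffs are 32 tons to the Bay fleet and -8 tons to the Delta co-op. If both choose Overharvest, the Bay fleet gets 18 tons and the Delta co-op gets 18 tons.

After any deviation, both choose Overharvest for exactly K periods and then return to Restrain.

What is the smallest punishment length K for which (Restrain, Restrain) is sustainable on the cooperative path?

4

No profitable deviation requires (23−18)(δ+…+δ^K) ≥ 32−23, i.e. δ+…+δ^K ≥ 9/5 ≈ 1.8000.
With δ = 3/4, the partial sums are K=1: 0.7500, K=2: 1.3125, K=3: 1.7344, K=4: 2.0508.
K = 4 is the first length at which the sum reaches 1.8000.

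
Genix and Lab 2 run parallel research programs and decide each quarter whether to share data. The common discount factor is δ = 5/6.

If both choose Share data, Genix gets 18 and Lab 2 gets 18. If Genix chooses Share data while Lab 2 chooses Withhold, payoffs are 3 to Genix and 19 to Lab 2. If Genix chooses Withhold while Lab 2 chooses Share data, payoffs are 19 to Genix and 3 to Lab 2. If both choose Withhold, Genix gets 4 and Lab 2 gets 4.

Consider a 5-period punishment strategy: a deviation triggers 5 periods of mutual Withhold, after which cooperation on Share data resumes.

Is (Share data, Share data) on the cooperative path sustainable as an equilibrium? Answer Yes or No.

Yes

Comparing payoff streams over the 6 periods until play realigns: cooperate → 18(1+δ+…+δ^5); deviate → 19 + 4(δ+…+δ^5).
Cooperation is sustained iff (18−4)(δ+…+δ^5) ≥ 19−18.
δ+…+δ^5 = 5/6·(1−(5/6)^5)/(1−5/6) = 2.9906, and (19−18)/(18−4) = 0.0714.
2.9906 ≥ 0.0714, so cooperation is sustainable.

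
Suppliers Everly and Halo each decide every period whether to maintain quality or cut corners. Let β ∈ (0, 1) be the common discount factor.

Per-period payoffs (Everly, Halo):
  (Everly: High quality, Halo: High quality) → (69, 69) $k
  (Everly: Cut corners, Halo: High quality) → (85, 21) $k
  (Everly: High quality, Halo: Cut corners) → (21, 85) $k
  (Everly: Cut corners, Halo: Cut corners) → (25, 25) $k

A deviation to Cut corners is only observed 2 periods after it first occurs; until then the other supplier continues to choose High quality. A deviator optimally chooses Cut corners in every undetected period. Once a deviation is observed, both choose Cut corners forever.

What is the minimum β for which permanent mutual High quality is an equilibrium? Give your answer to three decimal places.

0.516

Deviating for the 2 undetected periods gains 85−69 = 16 per period over cooperation, then loses 69−25 = 44 per period forever once punishment starts.
Gain: 16(1 + β + … + β^1); loss: 44·β^2/(1−β).
No profitable deviation ⇔ 16(1−β^2) ≤ 44·β^2, i.e. β^2 ≥ 16/(16+44) = 4/15.
Hence β ≥ (4/15)^(1/2) ≈ 0.516.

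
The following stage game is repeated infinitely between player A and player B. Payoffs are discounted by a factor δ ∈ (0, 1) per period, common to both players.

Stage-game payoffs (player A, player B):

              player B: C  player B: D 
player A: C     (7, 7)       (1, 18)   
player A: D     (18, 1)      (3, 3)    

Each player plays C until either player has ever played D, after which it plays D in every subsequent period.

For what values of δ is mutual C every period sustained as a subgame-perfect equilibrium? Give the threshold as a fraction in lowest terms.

Under grim trigger the critical discount factor is (T−C)/(T−P) with T = 18, C = 7, P = 3.
δ* = (18−7)/(18−3) = 11/15.

11/15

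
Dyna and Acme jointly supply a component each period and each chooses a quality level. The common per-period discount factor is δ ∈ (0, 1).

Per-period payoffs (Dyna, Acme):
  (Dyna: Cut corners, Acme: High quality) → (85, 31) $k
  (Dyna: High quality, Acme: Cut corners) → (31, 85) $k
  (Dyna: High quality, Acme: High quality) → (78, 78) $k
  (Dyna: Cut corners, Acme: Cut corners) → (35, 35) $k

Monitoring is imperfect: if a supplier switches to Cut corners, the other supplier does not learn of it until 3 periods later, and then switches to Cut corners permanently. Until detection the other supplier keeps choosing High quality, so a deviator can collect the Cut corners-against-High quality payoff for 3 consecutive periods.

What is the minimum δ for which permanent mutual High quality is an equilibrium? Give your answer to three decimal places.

0.519

Deviating for the 3 undetected periods gains 85−78 = 7 per period over cooperation, then loses 78−35 = 43 per period forever once punishment starts.
Gain: 7(1 + δ + … + δ^2); loss: 43·δ^3/(1−δ).
No profitable deviation ⇔ 7(1−δ^3) ≤ 43·δ^3, i.e. δ^3 ≥ 7/(7+43) = 7/50.
Hence δ ≥ (7/50)^(1/3) ≈ 0.519.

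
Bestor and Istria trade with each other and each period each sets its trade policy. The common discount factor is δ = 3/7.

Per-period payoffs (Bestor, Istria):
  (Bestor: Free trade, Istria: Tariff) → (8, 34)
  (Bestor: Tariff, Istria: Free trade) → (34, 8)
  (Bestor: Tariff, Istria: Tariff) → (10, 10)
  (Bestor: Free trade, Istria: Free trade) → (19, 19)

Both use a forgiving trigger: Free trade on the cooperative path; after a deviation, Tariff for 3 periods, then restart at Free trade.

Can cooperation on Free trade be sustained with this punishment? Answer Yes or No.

No

IC: δ+…+δ^3 ≥ (34−19)/(19−10) = 5/3.
At δ = 3/7: partial sum = 0.6910 < 1.6667. Cooperation not sustainable.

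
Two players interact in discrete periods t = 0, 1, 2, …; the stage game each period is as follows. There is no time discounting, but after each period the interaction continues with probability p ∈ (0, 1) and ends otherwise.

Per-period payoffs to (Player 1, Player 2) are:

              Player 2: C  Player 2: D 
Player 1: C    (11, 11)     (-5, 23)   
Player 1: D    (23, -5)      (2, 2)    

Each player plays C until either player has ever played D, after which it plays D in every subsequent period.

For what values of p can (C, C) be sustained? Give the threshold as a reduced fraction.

With no time discounting, the continuation probability p plays the role of the discount factor.
Grim-trigger IC: 11/(1−p) ≥ 23 + 2p/(1−p) ⇒ p ≥ (23−11)/(23−2) = 4/7.

4/7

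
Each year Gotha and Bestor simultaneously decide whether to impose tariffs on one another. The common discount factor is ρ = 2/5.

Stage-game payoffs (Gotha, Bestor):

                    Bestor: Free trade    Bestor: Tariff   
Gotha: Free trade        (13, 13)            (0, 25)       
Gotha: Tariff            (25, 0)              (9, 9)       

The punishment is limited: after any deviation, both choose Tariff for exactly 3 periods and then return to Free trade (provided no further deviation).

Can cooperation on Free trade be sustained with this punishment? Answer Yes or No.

IC: ρ+…+ρ^3 ≥ (25−13)/(13−9) = 3.
At ρ = 2/5: partial sum = 0.6240 < 3.0000. Cooperation not sustainable.

No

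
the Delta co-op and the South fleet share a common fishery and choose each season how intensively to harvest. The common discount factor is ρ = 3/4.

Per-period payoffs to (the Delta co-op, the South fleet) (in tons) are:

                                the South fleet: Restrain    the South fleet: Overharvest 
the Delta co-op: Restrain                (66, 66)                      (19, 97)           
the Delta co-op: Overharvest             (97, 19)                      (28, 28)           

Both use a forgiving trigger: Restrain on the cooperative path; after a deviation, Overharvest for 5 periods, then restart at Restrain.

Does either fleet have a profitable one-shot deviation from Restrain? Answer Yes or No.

A one-shot deviation gives 97 now, then 28 for 5 periods, then back to 66.
Gain from deviating: (97−66) today; loss: (66−28) in each of the next 5 periods.
No-deviation condition: (66−28)(ρ+…+ρ^5) ≥ 97−66, i.e. ρ+…+ρ^5 ≥ 31/38.
At ρ = 3/4: ρ+…+ρ^5 = 2.2881 ≥ 0.8158.
So cooperation is sustainable.

No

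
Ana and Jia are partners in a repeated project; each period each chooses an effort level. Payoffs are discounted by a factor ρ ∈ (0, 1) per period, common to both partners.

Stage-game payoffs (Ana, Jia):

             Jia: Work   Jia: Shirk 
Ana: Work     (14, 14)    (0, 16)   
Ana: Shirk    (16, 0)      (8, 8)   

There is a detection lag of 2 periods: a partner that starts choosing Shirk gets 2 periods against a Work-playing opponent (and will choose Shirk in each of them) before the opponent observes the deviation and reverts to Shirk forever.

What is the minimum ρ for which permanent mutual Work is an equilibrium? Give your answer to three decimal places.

0.500

Deviating for the 2 undetected periods gains 16−14 = 2 per period over cooperation, then loses 14−8 = 6 per period forever once punishment starts.
Gain: 2(1 + ρ + … + ρ^1); loss: 6·ρ^2/(1−ρ).
No profitable deviation ⇔ 2(1−ρ^2) ≤ 6·ρ^2, i.e. ρ^2 ≥ 2/(2+6) = 1/4.
Hence ρ ≥ (1/4)^(1/2) ≈ 0.500.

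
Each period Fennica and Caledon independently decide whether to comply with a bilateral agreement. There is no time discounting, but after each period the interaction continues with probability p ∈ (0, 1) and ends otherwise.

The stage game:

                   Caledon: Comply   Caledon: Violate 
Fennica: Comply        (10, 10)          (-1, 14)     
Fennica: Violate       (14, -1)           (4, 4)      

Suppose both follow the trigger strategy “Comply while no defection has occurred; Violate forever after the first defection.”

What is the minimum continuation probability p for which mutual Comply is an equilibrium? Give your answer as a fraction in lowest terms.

With no time discounting, the continuation probability p plays the role of the discount factor.
Grim-trigger IC: 10/(1−p) ≥ 14 + 4p/(1−p) ⇒ p ≥ (14−10)/(14−4) = 2/5.

2/5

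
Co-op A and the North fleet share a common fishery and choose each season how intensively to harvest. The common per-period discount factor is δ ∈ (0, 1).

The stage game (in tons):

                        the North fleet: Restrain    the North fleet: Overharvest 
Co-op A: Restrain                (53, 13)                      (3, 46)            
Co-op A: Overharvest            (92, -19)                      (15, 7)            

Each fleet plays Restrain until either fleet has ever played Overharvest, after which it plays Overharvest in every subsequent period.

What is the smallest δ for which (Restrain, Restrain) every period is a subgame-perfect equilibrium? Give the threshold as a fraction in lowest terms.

Co-op A's threshold: (92−53)/(92−15) = 39/77.
the North fleet's threshold: (46−13)/(46−7) = 11/13.
39/77 < 11/13, so the North fleet binds and δ* = 11/13.

11/13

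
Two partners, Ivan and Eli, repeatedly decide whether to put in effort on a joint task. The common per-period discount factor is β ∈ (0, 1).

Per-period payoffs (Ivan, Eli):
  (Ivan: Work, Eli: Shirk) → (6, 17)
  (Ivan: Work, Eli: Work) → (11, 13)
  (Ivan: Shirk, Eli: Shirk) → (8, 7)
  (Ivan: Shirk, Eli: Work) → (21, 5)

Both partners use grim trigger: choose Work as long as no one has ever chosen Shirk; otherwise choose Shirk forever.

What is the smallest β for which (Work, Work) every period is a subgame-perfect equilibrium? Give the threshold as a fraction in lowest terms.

10/13

Ivan: cooperation gives 11 each period; deviation gives 21 once then 8 forever.
  11/(1−β) ≥ 21 + 8β/(1−β) ⇒ β ≥ 10/13.
Eli: cooperation gives 13 each period; deviation gives 17 once then 7 forever.
  β ≥ 4/10 = 2/5.
Both must hold, so the binding constraint is Ivan's: β ≥ 10/13.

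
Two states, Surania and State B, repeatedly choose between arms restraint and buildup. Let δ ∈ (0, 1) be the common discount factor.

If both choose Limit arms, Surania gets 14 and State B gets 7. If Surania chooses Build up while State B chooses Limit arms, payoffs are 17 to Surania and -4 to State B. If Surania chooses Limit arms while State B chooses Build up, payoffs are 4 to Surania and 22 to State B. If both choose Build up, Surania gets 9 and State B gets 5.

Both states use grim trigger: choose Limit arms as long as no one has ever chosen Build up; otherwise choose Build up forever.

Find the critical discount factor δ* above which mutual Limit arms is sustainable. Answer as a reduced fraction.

15/17

Surania: cooperation gives 14 each period; deviation gives 17 once then 9 forever.
  14/(1−δ) ≥ 17 + 9δ/(1−δ) ⇒ δ ≥ 3/8.
State B: cooperation gives 7 each period; deviation gives 22 once then 5 forever.
  δ ≥ 15/17.
Both must hold, so the binding constraint is State B's: δ ≥ 15/17.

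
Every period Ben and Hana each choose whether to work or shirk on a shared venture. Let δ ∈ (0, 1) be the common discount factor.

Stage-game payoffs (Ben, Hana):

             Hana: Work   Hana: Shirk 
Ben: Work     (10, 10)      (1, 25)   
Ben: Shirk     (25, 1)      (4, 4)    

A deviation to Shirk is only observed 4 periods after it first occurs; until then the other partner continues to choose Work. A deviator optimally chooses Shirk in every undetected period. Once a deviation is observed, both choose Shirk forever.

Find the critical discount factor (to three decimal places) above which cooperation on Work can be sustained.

0.919

The best deviation is to choose Shirk for all 4 undetected periods, earning 25 each, then 4 forever once detected.
Deviation value: 25(1−δ^4)/(1−δ) + 4δ^4/(1−δ); cooperation value: 10/(1−δ).
IC: 10 ≥ 25(1−δ^4) + 4δ^4 = 25 − 21δ^4.
So δ^4 ≥ 15/21 = 5/7, giving δ ≥ (5/7)^(1/4) ≈ 0.919.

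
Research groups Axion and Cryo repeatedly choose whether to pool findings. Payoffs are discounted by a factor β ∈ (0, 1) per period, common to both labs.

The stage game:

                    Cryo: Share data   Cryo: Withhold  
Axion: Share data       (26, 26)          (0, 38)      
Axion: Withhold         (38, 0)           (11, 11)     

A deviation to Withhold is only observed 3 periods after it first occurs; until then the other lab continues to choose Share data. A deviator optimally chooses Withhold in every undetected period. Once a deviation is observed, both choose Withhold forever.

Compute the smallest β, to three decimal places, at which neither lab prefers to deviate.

0.763

A deviator earns 38 for 3 periods, then 11 forever; cooperating earns 26 forever. Multiplying the IC by (1−β):
26 ≥ 38(1−β^3) + 11β^3, so 27·β^3 ≥ 12 and β^3 ≥ 4/9.
β ≥ (4/9)^(1/3) ≈ 0.763.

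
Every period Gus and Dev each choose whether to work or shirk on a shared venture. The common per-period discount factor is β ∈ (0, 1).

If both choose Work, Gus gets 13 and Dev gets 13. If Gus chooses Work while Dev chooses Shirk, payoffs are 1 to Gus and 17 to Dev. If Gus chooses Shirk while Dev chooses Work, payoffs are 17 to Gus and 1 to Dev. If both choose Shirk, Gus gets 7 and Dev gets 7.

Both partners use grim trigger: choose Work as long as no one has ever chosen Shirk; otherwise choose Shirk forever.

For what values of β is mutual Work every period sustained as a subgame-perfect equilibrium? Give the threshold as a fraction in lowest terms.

2/5

Under grim trigger the critical discount factor is (T−C)/(T−P) with T = 17, C = 13, P = 7.
β* = (17−13)/(17−7) = 4/10 = 2/5.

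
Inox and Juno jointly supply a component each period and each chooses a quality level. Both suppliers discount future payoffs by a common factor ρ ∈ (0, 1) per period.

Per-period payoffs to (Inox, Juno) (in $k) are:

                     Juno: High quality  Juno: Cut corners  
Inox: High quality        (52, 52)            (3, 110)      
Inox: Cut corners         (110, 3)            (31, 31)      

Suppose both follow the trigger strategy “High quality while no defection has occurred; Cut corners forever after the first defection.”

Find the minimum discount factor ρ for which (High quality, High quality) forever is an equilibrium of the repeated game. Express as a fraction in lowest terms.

One-period gain from deviating is 110 − 52 = 58. The loss is 52 − 31 = 21 in every subsequent period, with present value 21·ρ/(1−ρ).
Deviation is unprofitable when 21·ρ/(1−ρ) ≥ 58, i.e. ρ/(1−ρ) ≥ 58/21.
Equivalently ρ ≥ 58/(58+21) = 58/79.

58/79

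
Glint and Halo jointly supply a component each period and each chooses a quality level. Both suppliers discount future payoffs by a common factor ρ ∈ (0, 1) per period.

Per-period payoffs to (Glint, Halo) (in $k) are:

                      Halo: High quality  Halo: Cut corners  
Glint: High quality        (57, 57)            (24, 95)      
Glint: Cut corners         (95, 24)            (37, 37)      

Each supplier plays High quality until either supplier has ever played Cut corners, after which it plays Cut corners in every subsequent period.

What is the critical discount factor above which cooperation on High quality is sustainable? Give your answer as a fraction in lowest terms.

19/29

Cooperation forever yields 57 each period: 57/(1−ρ).
Deviating yields 95 once, then 37 forever: 95 + 37ρ/(1−ρ).
No profitable deviation requires 57/(1−ρ) ≥ 95 + 37ρ/(1−ρ).
Multiplying by (1−ρ): 57 ≥ 95(1−ρ) + 37ρ = 95 − 58ρ.
So 58ρ ≥ 38, i.e. ρ ≥ 38/58 = 19/29.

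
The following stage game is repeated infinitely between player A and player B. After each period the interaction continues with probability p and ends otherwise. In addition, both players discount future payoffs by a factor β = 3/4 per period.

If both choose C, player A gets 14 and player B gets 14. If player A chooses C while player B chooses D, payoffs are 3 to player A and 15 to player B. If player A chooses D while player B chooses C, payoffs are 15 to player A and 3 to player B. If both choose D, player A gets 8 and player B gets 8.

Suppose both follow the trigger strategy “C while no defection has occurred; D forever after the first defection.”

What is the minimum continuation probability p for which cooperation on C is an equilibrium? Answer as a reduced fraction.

4/21

Expected continuation weight on next period's payoff is β·p = 3/4·p, which plays the role of the discount factor.
Cooperation requires 3/4·p ≥ (15−14)/(15−8) = 1/7, hence p ≥ 4/21.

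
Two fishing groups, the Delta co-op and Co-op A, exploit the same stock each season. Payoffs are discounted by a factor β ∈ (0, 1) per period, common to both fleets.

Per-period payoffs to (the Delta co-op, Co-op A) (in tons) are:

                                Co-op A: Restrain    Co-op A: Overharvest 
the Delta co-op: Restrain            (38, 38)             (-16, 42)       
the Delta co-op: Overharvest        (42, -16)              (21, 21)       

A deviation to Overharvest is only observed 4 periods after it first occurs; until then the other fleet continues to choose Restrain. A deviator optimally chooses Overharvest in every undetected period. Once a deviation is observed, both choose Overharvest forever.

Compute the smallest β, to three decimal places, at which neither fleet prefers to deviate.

0.661

Deviating for the 4 undetected periods gains 42−38 = 4 per period over cooperation, then loses 38−21 = 17 per period forever once punishment starts.
Gain: 4(1 + β + … + β^3); loss: 17·β^4/(1−β).
No profitable deviation ⇔ 4(1−β^4) ≤ 17·β^4, i.e. β^4 ≥ 4/(4+17) = 4/21.
Hence β ≥ (4/21)^(1/4) ≈ 0.661.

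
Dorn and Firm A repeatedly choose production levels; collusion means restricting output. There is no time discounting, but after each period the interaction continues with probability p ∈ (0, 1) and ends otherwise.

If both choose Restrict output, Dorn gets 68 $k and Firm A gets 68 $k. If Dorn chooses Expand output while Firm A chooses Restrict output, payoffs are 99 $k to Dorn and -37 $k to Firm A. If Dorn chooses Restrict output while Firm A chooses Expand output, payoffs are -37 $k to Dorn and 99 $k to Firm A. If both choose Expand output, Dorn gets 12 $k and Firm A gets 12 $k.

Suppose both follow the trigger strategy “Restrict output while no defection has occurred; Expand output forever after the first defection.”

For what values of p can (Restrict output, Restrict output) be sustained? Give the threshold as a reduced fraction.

Expected cooperation value is 68 + p·68 + p²·68 + … = 68/(1−p); deviation gives 99 + p·12/(1−p).
68 ≥ 99(1−p) + 12p ⇒ 87p ≥ 31 ⇒ p ≥ 31/87.

31/87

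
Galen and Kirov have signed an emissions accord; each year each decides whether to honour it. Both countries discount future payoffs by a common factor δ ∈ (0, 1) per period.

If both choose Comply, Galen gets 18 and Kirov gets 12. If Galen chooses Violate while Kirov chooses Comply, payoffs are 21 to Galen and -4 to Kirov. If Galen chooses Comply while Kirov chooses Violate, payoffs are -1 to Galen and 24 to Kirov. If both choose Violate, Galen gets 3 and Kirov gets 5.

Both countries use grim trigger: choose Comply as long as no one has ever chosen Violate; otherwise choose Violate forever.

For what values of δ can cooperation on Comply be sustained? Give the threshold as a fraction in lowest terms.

12/19

For Galen: deviation gain 21−18 = 3, per-period punishment loss 18−3 = 15. IC gives δ ≥ 3/18 = 1/6.
For Kirov: gain 12, loss 7 per period, so δ ≥ 12/19.
The tighter constraint is Kirov's, so cooperation needs δ ≥ 12/19.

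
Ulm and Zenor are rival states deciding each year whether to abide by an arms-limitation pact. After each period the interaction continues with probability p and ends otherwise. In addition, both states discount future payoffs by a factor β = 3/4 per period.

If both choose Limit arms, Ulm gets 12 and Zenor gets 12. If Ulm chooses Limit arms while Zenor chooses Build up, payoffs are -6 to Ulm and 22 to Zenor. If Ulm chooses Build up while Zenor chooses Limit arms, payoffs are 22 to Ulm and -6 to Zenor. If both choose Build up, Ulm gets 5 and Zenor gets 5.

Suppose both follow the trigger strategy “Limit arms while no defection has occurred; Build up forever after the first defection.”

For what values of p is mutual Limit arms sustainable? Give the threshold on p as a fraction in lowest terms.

40/51

Expected continuation weight on next period's payoff is β·p = 3/4·p, which plays the role of the discount factor.
Cooperation requires 3/4·p ≥ (22−12)/(22−5) = 10/17, hence p ≥ 40/51.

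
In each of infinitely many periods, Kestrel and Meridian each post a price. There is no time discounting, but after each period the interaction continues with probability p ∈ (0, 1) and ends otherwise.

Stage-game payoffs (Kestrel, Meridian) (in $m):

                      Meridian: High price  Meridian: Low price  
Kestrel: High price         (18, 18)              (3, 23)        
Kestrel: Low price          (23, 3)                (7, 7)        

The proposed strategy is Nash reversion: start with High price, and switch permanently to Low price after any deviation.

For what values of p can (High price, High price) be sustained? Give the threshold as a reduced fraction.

With no time discounting, the continuation probability p plays the role of the discount factor.
Grim-trigger IC: 18/(1−p) ≥ 23 + 7p/(1−p) ⇒ p ≥ (23−18)/(23−7) = 5/16.

5/16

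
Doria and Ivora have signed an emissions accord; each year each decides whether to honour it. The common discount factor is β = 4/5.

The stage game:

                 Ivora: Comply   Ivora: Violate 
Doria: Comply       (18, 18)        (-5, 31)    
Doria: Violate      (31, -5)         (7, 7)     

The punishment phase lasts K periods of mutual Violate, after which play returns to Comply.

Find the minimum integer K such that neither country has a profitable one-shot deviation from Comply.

IC: β(1−β^K)/(1−β) ≥ (31−18)/(18−7) = 13/11.
With β = 4/5: need 1 − β^K ≥ 13/11·(1−4/5)/(4/5), i.e. β^K ≤ 0.7045.
Since (4/5)^1 = 0.8000 and (4/5)^2 = 0.6400, the smallest such K is 2.

2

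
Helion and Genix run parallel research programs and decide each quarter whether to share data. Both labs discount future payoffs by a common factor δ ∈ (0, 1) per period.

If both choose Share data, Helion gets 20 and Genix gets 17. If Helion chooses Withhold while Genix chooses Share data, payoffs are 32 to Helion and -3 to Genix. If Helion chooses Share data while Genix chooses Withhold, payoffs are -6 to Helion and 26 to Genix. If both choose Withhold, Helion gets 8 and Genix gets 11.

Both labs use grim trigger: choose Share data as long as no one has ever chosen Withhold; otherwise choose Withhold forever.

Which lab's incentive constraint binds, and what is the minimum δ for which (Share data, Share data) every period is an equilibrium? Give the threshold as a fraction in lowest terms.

Genix; δ ≥ 3/5

For Helion: deviation gain 32−20 = 12, per-period punishment loss 20−8 = 12. IC gives δ ≥ 12/24 = 1/2.
For Genix: gain 9, loss 6 per period, so δ ≥ 9/15 = 3/5.
The tighter constraint is Genix's, so cooperation needs δ ≥ 3/5.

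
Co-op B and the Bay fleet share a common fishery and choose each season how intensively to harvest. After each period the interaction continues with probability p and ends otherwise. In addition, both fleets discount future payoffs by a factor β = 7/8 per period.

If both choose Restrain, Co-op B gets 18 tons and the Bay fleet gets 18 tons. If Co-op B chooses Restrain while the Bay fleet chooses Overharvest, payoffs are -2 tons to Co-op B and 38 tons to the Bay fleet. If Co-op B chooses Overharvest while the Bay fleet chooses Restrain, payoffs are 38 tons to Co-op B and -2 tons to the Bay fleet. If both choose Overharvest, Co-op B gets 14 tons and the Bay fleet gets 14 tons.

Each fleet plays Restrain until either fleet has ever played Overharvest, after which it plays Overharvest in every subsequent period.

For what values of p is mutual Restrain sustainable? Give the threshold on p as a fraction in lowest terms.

20/21

With continuation probability p and discount β, the effective per-period discount factor is βp.
Grim-trigger IC: βp ≥ (38−18)/(38−14) = 5/6.
So p ≥ (5/6)/(7/8) = 20/21.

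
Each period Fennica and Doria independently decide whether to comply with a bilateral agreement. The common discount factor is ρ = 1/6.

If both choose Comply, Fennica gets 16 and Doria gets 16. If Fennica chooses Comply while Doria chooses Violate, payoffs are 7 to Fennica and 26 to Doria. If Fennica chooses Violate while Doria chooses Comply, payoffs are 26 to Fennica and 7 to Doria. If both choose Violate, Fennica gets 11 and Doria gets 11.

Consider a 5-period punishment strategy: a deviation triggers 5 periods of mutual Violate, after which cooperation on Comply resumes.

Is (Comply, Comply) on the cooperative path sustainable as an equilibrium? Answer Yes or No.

Comparing payoff streams over the 6 periods until play realigns: cooperate → 16(1+ρ+…+ρ^5); deviate → 26 + 11(ρ+…+ρ^5).
Cooperation is sustained iff (16−11)(ρ+…+ρ^5) ≥ 26−16.
ρ+…+ρ^5 = 1/6·(1−(1/6)^5)/(1−1/6) = 0.2000, and (26−16)/(16−11) = 2.0000.
0.2000 < 2.0000, so cooperation is not sustainable.

No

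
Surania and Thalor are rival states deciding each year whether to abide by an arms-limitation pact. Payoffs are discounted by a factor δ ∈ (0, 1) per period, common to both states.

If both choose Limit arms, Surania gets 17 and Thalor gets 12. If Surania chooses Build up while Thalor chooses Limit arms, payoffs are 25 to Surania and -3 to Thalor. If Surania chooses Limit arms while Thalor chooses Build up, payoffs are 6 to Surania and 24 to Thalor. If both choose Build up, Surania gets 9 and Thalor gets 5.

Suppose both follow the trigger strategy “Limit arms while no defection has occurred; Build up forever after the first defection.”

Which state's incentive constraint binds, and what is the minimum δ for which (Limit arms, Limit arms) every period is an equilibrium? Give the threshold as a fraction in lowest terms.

Surania: cooperation gives 17 each period; deviation gives 25 once then 9 forever.
  17/(1−δ) ≥ 25 + 9δ/(1−δ) ⇒ δ ≥ 8/16 = 1/2.
Thalor: cooperation gives 12 each period; deviation gives 24 once then 5 forever.
  δ ≥ 12/19.
Both must hold, so the binding constraint is Thalor's: δ ≥ 12/19.

Thalor; δ ≥ 12/19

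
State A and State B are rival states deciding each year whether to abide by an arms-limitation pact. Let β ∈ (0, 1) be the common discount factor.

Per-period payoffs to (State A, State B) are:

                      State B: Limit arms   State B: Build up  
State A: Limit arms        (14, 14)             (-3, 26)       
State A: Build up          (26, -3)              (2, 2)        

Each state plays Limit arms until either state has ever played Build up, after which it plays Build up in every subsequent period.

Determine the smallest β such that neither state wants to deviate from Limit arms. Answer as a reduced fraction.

1/2

One-period gain from deviating is 26 − 14 = 12. The loss is 14 − 2 = 12 in every subsequent period, with present value 12·β/(1−β).
Deviation is unprofitable when 12·β/(1−β) ≥ 12, i.e. β/(1−β) ≥ 1.
Equivalently β ≥ 12/(12+12) = 1/2.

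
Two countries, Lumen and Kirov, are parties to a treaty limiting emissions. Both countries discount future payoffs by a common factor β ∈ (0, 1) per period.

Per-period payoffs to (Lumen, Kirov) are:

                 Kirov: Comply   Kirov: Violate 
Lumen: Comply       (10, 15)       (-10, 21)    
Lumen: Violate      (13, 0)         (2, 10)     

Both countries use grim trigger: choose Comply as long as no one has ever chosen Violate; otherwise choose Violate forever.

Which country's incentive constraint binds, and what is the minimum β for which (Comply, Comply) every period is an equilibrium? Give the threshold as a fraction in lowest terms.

Kirov; β ≥ 6/11

Lumen's threshold: (13−10)/(13−2) = 3/11.
Kirov's threshold: (21−15)/(21−10) = 6/11.
3/11 < 6/11, so Kirov binds and β* = 6/11.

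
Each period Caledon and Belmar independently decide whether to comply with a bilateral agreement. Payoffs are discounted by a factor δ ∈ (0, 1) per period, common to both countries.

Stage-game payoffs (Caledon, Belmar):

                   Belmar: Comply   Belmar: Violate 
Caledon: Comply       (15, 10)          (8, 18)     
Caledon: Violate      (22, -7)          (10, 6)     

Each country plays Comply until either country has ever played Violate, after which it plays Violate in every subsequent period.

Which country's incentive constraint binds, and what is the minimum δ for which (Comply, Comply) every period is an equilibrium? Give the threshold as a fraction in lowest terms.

Caledon: cooperation gives 15 each period; deviation gives 22 once then 10 forever.
  15/(1−δ) ≥ 22 + 10δ/(1−δ) ⇒ δ ≥ 7/12.
Belmar: cooperation gives 10 each period; deviation gives 18 once then 6 forever.
  δ ≥ 8/12 = 2/3.
Both must hold, so the binding constraint is Belmar's: δ ≥ 2/3.

Belmar; δ ≥ 2/3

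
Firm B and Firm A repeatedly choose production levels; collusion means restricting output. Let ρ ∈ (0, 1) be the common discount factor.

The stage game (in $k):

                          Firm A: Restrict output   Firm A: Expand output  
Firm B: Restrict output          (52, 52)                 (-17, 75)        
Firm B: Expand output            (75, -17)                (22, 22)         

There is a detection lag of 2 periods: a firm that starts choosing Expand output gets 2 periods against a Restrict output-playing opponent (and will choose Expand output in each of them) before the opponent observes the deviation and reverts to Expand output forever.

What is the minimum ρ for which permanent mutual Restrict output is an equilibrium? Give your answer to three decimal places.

0.659

A deviator earns 75 for 2 periods, then 22 forever; cooperating earns 52 forever. Multiplying the IC by (1−ρ):
52 ≥ 75(1−ρ^2) + 22ρ^2, so 53·ρ^2 ≥ 23 and ρ^2 ≥ 23/53.
ρ ≥ (23/53)^(1/2) ≈ 0.659.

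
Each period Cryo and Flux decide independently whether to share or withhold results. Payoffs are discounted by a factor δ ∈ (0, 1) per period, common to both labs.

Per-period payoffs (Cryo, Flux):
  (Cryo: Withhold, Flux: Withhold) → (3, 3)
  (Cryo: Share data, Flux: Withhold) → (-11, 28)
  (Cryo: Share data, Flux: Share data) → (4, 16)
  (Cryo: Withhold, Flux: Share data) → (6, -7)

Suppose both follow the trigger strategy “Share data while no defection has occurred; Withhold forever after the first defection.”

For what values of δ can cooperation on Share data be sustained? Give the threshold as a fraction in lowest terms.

Cryo: cooperation gives 4 each period; deviation gives 6 once then 3 forever.
  4/(1−δ) ≥ 6 + 3δ/(1−δ) ⇒ δ ≥ 2/3.
Flux: cooperation gives 16 each period; deviation gives 28 once then 3 forever.
  δ ≥ 12/25.
Both must hold, so the binding constraint is Cryo's: δ ≥ 2/3.

2/3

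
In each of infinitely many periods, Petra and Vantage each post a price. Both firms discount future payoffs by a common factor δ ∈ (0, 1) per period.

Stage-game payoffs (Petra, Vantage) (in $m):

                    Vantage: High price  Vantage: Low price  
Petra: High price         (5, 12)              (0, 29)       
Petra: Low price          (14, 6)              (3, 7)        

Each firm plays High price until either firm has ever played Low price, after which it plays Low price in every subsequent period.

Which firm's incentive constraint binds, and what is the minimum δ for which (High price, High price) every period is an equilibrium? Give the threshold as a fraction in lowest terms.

Petra; δ ≥ 9/11

Petra: cooperation gives 5 each period; deviation gives 14 once then 3 forever.
  5/(1−δ) ≥ 14 + 3δ/(1−δ) ⇒ δ ≥ 9/11.
Vantage: cooperation gives 12 each period; deviation gives 29 once then 7 forever.
  δ ≥ 17/22.
Both must hold, so the binding constraint is Petra's: δ ≥ 9/11.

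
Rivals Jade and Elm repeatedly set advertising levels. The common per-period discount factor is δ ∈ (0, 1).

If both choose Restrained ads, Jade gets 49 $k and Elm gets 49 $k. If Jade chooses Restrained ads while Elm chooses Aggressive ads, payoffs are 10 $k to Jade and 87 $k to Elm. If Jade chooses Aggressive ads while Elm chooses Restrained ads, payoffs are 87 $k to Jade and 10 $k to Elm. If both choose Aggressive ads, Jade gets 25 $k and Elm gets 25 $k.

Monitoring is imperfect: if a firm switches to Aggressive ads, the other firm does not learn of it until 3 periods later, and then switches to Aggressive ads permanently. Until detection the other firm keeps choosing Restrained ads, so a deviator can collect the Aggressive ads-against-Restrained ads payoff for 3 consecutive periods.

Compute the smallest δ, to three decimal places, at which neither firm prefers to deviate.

0.849

A deviator earns 87 for 3 periods, then 25 forever; cooperating earns 49 forever. Multiplying the IC by (1−δ):
49 ≥ 87(1−δ^3) + 25δ^3, so 62·δ^3 ≥ 38 and δ^3 ≥ 19/31.
δ ≥ (19/31)^(1/3) ≈ 0.849.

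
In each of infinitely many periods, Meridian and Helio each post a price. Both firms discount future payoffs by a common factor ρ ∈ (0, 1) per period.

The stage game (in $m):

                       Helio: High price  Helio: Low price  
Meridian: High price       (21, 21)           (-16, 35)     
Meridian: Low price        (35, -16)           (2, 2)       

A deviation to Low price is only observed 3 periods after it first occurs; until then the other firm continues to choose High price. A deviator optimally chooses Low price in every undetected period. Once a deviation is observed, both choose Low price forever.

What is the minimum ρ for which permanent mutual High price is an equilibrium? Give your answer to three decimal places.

The best deviation is to choose Low price for all 3 undetected periods, earning 35 each, then 2 forever once detected.
Deviation value: 35(1−ρ^3)/(1−ρ) + 2ρ^3/(1−ρ); cooperation value: 21/(1−ρ).
IC: 21 ≥ 35(1−ρ^3) + 2ρ^3 = 35 − 33ρ^3.
So ρ^3 ≥ 14/33, giving ρ ≥ (14/33)^(1/3) ≈ 0.751.

0.751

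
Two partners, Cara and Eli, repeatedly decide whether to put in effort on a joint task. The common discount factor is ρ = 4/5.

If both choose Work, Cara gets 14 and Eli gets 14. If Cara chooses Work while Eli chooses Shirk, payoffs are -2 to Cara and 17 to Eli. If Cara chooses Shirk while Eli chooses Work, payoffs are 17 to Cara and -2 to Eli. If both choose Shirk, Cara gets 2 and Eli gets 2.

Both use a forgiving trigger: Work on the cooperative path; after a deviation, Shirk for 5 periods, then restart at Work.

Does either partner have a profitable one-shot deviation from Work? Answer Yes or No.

Comparing payoff streams over the 6 periods until play realigns: cooperate → 14(1+ρ+…+ρ^5); deviate → 17 + 2(ρ+…+ρ^5).
Cooperation is sustained iff (14−2)(ρ+…+ρ^5) ≥ 17−14.
ρ+…+ρ^5 = 4/5·(1−(4/5)^5)/(1−4/5) = 2.6893, and (17−14)/(14−2) = 0.2500.
2.6893 ≥ 0.2500, so cooperation is sustainable.

No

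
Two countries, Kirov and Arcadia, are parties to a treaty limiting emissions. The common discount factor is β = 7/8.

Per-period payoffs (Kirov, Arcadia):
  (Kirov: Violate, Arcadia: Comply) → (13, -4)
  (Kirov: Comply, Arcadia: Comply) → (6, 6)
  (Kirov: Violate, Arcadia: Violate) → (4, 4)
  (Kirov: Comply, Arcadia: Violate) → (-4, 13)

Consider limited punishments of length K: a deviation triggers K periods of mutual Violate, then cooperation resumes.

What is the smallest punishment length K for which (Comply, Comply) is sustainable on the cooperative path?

Need Σ_{k=1}^{K} β^k ≥ (13−6)/(6−4) = 3.5000 at β = 7/8.
At K = 5 the sum is 3.4096 < 3.5000; at K = 6 it is 3.8584 ≥ 3.5000.
So the minimum punishment length is K = 6.

6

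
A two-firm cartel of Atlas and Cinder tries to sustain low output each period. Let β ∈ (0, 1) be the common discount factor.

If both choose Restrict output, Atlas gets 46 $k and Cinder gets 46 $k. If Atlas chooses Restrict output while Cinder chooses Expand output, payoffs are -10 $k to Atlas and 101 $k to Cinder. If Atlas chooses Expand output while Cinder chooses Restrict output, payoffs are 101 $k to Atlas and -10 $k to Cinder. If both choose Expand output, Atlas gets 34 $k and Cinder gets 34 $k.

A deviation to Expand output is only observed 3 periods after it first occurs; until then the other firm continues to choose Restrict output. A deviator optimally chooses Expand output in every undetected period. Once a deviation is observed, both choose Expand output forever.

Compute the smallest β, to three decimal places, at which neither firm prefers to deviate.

0.936

Deviating for the 3 undetected periods gains 101−46 = 55 per period over cooperation, then loses 46−34 = 12 per period forever once punishment starts.
Gain: 55(1 + β + … + β^2); loss: 12·β^3/(1−β).
No profitable deviation ⇔ 55(1−β^3) ≤ 12·β^3, i.e. β^3 ≥ 55/(55+12) = 55/67.
Hence β ≥ (55/67)^(1/3) ≈ 0.936.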